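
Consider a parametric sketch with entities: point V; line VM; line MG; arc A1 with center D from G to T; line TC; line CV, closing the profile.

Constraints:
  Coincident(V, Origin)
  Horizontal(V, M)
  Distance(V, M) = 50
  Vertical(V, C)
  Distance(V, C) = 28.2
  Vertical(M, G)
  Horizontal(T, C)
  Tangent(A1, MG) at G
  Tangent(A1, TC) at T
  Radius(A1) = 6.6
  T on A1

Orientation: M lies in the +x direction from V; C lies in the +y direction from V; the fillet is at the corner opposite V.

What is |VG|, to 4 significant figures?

54.47

V is at the origin; V and M share the same y with |VM| = 50.0 and M on the +x side, so M = (50.00, 0.000). VC is vertical with |VC| = 28.2 and C on the +y side, so C = (0.000, 28.20). The virtual corner opposite V is at (50.00, 28.20). The tangent condition forces DG to be normal to MG and tangency of A1 to TC means the radius DT is perpendicular to TC, with radius 6.6, so the center D sits 6.6 in from both sides at D = (43.40, 21.60). That places the tangent points at G = (50.00, 21.60) on MG and T = (43.40, 28.20) on TC. Then |VG| = |G − V| = 54.47.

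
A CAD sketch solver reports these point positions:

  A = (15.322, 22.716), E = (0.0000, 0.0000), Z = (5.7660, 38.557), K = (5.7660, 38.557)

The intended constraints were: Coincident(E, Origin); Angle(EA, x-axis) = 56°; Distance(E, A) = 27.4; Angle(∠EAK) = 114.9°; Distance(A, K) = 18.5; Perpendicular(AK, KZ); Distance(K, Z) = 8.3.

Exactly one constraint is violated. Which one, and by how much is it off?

Distance(K, Z) = 8.3 — off by 8.30.

E = (0.00, 0.00) ✓; EA at 56.00° ✓; |EA| = 27.40 ✓; ∠EAK = 114.9° ✓; |AK| = 18.50 ✓; ∠(AK, KZ) = 90.00° ✓; |KZ| = 0.000 ✗.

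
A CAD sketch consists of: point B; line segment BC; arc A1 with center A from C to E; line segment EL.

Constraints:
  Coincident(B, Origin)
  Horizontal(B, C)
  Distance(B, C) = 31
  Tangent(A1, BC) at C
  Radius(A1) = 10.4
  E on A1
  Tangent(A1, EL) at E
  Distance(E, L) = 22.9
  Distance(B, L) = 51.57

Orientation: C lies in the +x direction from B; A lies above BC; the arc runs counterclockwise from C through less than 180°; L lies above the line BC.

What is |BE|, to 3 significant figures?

42.9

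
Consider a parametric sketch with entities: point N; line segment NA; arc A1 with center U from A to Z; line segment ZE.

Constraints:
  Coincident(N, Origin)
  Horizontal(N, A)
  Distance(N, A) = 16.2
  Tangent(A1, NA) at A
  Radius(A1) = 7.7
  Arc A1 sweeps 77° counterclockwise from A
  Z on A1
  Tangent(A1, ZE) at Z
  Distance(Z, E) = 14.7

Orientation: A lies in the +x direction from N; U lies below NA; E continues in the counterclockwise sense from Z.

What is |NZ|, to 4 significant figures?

10.55

N is at the origin; N and A share the same y with |NA| = 16.2 and A on the +x side, so A = (16.20, 0.000). Since A1 is tangent to NA there, UA ⟂ NA, so U = A + (0, -7.7) = (16.20, -7.700). On A1, A sits at bearing 90° from U; a 77° counterclockwise sweep puts Z at bearing 167°, so Z = U + 7.7·(cos 167°, sin 167°) = (8.697, -5.968). Then |NZ| = |Z − N| = 10.55.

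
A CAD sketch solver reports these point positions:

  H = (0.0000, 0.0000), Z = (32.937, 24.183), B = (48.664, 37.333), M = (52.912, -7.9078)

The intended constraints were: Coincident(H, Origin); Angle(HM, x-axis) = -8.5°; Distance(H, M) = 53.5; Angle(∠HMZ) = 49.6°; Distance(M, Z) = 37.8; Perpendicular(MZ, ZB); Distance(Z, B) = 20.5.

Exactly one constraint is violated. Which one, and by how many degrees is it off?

Perpendicular(MZ, ZB) — off by 8.00°.

H = (0.00, 0.00) ✓; HM at -8.500° ✓; |HM| = 53.50 ✓; ∠HMZ = 49.60° ✓; |MZ| = 37.80 ✓; ∠(MZ, ZB) = 82.00° ✗; |ZB| = 20.50 ✓.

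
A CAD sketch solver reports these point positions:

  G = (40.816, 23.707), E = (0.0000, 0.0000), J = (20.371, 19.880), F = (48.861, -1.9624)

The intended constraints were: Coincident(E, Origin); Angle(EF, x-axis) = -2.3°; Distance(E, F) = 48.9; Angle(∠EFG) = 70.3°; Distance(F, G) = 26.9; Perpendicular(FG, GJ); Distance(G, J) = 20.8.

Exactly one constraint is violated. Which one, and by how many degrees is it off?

Perpendicular(FG, GJ) — off by 6.80°.

E = (0.00, 0.00) ✓; EF at -2.300° ✓; |EF| = 48.90 ✓; ∠EFG = 70.30° ✓; |FG| = 26.90 ✓; ∠(FG, GJ) = 83.20° ✗; |GJ| = 20.80 ✓.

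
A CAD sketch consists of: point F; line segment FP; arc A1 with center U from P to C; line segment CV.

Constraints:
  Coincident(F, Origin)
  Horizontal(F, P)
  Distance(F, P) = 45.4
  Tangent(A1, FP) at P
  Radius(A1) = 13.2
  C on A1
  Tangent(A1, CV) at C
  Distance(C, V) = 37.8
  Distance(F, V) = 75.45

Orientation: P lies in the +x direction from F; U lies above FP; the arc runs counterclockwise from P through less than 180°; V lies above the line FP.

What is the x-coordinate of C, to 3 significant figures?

58.5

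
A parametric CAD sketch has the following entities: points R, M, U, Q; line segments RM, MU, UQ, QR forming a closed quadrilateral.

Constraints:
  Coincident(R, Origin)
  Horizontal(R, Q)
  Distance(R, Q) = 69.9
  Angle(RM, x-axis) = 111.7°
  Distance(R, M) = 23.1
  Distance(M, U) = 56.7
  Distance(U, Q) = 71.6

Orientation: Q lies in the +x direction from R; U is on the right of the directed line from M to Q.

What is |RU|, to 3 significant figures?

33.8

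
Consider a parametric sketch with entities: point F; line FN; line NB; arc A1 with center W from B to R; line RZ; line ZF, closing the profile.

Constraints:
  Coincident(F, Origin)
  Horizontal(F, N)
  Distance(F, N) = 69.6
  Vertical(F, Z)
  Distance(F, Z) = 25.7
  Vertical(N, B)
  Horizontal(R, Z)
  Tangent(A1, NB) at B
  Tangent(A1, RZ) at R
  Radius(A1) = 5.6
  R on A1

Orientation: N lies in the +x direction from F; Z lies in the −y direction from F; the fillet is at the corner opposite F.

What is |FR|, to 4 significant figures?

68.97

The virtual corner opposite F is at (69.60, -25.70). A1 meets NB tangentially, so WB is at right angles to NB and tangency of A1 to RZ means the radius WR is perpendicular to RZ, with radius 5.6, so the center W sits 5.6 in from both sides at W = (64.00, -20.10). That places the tangent points at B = (69.60, -20.10) on NB and R = (64.00, -25.70) on RZ. Then |FR| = |R − F| = 68.97.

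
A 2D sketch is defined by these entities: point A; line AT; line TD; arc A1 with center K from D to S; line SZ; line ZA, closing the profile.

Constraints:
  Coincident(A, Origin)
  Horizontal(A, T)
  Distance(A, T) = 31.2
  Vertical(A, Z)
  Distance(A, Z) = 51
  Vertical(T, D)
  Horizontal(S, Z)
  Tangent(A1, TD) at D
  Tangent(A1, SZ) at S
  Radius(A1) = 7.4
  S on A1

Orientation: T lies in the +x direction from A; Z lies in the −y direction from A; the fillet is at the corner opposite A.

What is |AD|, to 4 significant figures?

53.61

A is at the origin; AT is horizontal with |AT| = 31.2 and T on the +x side, so T = (31.20, 0.000). A and Z share the same x with |AZ| = 51.0 and Z on the −y side, so Z = (0.000, -51.00). The virtual corner opposite A is at (31.20, -51.00). A1 meets TD tangentially, so KD is at right angles to TD and the tangent condition forces KS to be normal to SZ, with radius 7.4, so the center K sits 7.4 in from both sides at K = (23.80, -43.60). That places the tangent points at D = (31.20, -43.60) on TD and S = (23.80, -51.00) on SZ. Then |AD| = |D − A| = 53.61.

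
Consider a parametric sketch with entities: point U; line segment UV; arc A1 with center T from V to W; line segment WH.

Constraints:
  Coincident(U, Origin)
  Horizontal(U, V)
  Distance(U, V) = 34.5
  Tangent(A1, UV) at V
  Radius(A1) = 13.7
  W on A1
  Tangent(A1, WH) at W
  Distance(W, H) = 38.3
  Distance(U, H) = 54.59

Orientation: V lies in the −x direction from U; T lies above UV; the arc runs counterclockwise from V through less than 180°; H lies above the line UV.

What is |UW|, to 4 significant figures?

24.54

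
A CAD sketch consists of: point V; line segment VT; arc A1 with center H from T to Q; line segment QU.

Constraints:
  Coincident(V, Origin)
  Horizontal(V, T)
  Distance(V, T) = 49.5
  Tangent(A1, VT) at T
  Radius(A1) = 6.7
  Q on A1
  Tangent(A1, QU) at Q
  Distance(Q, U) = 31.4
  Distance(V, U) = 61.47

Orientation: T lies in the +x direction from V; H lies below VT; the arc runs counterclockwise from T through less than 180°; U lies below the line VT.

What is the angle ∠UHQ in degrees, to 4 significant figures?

77.96°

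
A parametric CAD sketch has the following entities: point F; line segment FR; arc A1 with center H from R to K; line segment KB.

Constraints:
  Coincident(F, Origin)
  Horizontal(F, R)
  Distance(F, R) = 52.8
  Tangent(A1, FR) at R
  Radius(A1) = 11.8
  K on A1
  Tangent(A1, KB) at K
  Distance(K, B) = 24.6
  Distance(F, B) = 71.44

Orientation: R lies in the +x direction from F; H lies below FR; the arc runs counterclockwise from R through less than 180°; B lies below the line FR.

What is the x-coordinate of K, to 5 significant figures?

44.038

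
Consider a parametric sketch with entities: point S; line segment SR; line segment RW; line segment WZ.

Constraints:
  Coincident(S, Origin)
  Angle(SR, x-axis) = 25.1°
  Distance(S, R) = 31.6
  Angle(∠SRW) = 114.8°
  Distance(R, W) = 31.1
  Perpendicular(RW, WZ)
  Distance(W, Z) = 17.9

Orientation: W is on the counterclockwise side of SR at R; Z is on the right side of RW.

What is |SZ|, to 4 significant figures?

64.32

∠SRW = 114.8°, so RW runs at 25.1° + (180° − 114.8°) = 90.30° from the x-axis; with |RW| = 31.1, W = R + 31.1·(cos 90.30°, sin 90.30°) = (28.45, 44.50). The perpendicularity gives WZ at right angles to RW; with |WZ| = 17.9 on the right of RW, Z = W + 17.9·(1.000, 0.005236) = (46.35, 44.60). Then |SZ| = |Z − S| = 64.32.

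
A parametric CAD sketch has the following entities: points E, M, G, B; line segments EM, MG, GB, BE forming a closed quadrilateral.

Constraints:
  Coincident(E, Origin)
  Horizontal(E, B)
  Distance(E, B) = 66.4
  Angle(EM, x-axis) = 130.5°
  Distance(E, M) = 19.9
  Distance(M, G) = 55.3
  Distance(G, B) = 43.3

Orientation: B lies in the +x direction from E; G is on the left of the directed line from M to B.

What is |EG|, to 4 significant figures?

51.66

E is at the origin; E and B share the same y with |EB| = 66.4 and B in +x, so B = (66.4, 0). EM runs at 130.5° with |EM| = 19.9, so M = (-12.92, 15.13). G is determined by |MG| = 55.3 and |GB| = 43.3 together: it lies at the intersection of circle(M, 55.3) and circle(B, 43.3). With |MB| = 80.75, the foot of the radical line on MB is 47.70 from M and the perpendicular offset is √(55.3² − 47.70²) = 27.97. Taking the left-of-MB solution: G = (39.18, 33.67).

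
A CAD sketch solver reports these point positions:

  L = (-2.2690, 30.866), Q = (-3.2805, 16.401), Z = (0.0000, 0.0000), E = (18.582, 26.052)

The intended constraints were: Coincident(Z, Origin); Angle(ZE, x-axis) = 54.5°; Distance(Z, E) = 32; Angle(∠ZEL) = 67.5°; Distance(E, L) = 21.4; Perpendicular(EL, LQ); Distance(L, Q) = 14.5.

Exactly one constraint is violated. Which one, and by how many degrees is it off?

Perpendicular(EL, LQ) — off by 9.00°.

Z = (0.00, 0.00) ✓; ZE at 54.50° ✓; |ZE| = 32.00 ✓; ∠ZEL = 67.50° ✓; |EL| = 21.40 ✓; ∠(EL, LQ) = 99.00° ✗; |LQ| = 14.50 ✓.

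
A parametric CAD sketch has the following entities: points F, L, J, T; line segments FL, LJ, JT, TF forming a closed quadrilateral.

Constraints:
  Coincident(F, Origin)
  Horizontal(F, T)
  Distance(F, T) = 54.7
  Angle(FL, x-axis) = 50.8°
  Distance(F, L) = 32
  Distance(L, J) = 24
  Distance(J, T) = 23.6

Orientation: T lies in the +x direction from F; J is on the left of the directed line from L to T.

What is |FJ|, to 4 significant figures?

48.68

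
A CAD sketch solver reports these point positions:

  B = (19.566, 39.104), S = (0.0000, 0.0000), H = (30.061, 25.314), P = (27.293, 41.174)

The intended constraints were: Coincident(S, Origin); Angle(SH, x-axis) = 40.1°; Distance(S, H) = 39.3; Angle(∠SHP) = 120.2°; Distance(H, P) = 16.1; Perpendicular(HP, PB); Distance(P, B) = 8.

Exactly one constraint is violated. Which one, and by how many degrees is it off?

Perpendicular(HP, PB) — off by 5.10°.

S = (0.00, 0.00) ✓; SH at 40.10° ✓; |SH| = 39.30 ✓; ∠SHP = 120.2° ✓; |HP| = 16.10 ✓; ∠(HP, PB) = 95.10° ✗; |PB| = 7.999 ✓.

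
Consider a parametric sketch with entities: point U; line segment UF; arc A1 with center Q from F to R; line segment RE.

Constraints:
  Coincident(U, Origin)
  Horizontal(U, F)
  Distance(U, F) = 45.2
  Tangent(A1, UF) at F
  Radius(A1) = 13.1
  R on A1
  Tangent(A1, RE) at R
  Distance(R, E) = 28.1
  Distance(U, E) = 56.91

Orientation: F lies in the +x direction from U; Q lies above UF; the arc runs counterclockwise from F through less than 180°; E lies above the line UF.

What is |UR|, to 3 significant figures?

59.3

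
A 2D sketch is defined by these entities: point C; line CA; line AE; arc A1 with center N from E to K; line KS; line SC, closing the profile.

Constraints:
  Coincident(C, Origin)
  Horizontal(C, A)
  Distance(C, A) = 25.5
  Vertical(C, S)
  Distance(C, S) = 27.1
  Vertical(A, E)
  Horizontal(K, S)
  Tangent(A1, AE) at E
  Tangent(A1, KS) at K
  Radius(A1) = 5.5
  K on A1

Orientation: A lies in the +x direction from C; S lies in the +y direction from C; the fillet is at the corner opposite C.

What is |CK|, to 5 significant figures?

33.681

The virtual corner opposite C is at (25.500, 27.100). A1 meets AE tangentially, so NE is at right angles to AE and since A1 is tangent to KS there, NK ⟂ KS, with radius 5.5, so the center N sits 5.5 in from both sides at N = (20.000, 21.600). That places the tangent points at E = (25.500, 21.600) on AE and K = (20.000, 27.100) on KS. Then |CK| = |K − C| = 33.681.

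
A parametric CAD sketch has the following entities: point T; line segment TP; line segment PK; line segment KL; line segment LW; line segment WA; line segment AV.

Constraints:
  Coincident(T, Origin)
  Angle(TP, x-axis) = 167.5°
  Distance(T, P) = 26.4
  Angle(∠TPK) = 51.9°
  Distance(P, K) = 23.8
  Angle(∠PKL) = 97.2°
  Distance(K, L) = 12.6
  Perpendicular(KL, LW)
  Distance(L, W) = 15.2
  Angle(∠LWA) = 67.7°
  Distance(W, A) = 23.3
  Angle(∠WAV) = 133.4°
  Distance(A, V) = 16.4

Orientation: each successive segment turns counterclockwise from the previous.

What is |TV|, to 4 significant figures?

39.41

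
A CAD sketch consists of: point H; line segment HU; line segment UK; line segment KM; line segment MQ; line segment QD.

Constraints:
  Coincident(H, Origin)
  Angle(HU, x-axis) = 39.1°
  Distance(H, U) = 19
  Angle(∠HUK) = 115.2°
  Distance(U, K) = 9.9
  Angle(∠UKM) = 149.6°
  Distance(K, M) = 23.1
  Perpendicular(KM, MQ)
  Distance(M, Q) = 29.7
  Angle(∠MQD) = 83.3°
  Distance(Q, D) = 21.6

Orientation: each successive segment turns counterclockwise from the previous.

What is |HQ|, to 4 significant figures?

30.47

H is at the origin; HU runs at 39.1° with length 19.0, so U = (14.74, 11.98). ∠HUK = 115.2° gives UK at 103.9° from the x-axis; with |UK| = 9.9, K = (12.37, 21.59). ∠UKM = 149.6° gives KM at 134.3° from the x-axis; with |KM| = 23.1, M = (-3.767, 38.13). KM ⟂ MQ, so MQ runs at -135.7°; with |MQ| = 29.7, Q = (-25.02, 17.38). Then |HQ| = |Q − H| = 30.47.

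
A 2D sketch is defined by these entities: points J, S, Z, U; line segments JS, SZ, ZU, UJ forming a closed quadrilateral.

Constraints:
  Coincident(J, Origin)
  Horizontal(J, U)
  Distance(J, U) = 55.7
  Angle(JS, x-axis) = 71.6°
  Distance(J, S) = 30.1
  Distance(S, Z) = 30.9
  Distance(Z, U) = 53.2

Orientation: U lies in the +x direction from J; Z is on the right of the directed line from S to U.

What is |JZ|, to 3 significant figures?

2.96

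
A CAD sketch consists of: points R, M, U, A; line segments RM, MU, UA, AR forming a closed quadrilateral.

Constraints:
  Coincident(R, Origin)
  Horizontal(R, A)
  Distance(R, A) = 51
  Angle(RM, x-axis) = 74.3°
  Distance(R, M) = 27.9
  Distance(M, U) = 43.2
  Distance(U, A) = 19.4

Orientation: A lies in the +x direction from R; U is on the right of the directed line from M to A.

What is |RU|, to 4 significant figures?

34.18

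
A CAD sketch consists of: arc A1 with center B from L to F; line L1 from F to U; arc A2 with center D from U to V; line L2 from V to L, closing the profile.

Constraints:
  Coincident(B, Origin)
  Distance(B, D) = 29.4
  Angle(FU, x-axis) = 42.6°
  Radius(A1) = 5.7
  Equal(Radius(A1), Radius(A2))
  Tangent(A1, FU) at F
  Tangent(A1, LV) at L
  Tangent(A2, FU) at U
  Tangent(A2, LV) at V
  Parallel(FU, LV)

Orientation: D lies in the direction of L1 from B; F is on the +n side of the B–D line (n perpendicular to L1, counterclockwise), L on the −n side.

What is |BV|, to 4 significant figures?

29.95

Tangency of A1 to both parallel lines with radius 5.7 puts F and L at B ± 5.7·n: F = (-3.858, 4.196), L = (3.858, -4.196). Equal radii place U and V the same way about D: U = D + 5.7·n = (17.78, 24.10), V = D − 5.7·n = (25.50, 15.70). Then |BV| = |V − B| = 29.95.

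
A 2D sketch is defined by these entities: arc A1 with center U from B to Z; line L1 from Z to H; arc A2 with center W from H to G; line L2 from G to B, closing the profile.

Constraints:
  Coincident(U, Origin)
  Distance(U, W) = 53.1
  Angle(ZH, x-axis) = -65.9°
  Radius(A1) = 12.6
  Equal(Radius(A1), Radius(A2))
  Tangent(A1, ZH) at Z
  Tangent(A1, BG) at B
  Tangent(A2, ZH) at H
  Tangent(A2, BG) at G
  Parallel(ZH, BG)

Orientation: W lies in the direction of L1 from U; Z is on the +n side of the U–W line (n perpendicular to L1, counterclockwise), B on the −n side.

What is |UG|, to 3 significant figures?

54.6

The slot axis is L1's direction at -65.9°, so u = (cos -65.9°, sin -65.9°) = (0.408, -0.913) and n = (−sin -65.9°, cos -65.9°) = (0.913, 0.408). U is at the origin and W lies 53.1 along u from U, so W = 53.1·u = (21.7, -48.5). Tangency of A1 to both parallel lines with radius 12.6 puts Z and B at U ± 12.6·n: Z = (11.5, 5.14), B = (-11.5, -5.14). Equal radii place H and G the same way about W: H = W + 12.6·n = (33.2, -43.3), G = W − 12.6·n = (10.2, -53.6). Then |UG| = |G − U| = 54.6.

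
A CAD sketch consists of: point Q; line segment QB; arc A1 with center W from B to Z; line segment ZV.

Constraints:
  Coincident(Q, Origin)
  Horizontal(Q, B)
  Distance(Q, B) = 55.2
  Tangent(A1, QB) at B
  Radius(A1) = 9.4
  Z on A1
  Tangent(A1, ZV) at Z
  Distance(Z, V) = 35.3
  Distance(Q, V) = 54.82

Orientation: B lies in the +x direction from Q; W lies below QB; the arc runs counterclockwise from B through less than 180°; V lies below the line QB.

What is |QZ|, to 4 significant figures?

46.66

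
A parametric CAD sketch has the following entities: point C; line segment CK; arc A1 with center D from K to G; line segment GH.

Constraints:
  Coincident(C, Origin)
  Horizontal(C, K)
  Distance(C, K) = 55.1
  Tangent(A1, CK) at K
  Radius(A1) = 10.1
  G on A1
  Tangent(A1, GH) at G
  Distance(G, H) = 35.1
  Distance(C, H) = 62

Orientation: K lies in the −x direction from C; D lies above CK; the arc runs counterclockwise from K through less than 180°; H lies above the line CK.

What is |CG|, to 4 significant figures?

46.02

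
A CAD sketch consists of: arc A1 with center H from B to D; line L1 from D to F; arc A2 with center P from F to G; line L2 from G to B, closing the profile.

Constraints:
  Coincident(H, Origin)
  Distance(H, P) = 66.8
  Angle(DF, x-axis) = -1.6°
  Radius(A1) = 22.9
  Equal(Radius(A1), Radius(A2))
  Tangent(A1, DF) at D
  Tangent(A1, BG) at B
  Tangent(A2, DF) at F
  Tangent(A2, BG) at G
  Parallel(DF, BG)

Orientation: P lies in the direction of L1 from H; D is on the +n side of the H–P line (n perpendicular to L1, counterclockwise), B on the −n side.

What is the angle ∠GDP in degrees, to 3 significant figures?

15.5°

The slot axis is L1's direction at -1.6°, so u = (cos -1.6°, sin -1.6°) = (1.00, -0.0279) and n = (−sin -1.6°, cos -1.6°) = (0.0279, 1.00). H is at the origin and P lies 66.8 along u from H, so P = 66.8·u = (66.8, -1.87). Tangency of A1 to both parallel lines with radius 22.9 puts D and B at H ± 22.9·n: D = (0.639, 22.9), B = (-0.639, -22.9). Equal radii place F and G the same way about P: F = P + 22.9·n = (67.4, 21.0), G = P − 22.9·n = (66.1, -24.8). Then cos ∠GDP = DG·DP / (|DG||DP|), giving 15.5°.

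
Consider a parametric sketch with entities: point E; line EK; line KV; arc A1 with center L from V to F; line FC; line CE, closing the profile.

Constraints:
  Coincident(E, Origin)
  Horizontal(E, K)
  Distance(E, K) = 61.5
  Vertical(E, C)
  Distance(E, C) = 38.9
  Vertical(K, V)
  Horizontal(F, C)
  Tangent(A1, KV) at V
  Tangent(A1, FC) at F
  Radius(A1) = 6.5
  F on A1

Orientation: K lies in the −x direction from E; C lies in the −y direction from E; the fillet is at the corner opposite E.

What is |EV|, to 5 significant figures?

69.513

E is at the origin; EK is horizontal with |EK| = 61.5 and K on the −x side, so K = (-61.500, 0.0000). EC is vertical with |EC| = 38.9 and C on the −y side, so C = (0.0000, -38.900). The virtual corner opposite E is at (-61.500, -38.900). Since A1 is tangent to KV there, LV ⟂ KV and the tangent condition forces LF to be normal to FC, with radius 6.5, so the center L sits 6.5 in from both sides at L = (-55.000, -32.400). That places the tangent points at V = (-61.500, -32.400) on KV and F = (-55.000, -38.900) on FC. Then |EV| = |V − E| = 69.513.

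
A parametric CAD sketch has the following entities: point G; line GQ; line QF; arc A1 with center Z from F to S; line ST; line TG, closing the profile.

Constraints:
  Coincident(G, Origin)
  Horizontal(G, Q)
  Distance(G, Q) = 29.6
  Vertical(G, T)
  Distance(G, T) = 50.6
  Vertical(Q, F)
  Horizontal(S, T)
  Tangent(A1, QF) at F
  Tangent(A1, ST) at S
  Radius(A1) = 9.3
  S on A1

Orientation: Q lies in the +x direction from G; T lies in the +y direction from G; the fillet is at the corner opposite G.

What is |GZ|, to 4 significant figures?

46.02

GT is vertical with |GT| = 50.6 and T on the +y side, so T = (0.000, 50.60). The virtual corner opposite G is at (29.60, 50.60). Since A1 is tangent to QF there, ZF ⟂ QF and tangency of A1 to ST means the radius ZS is perpendicular to ST, with radius 9.3, so the center Z sits 9.3 in from both sides at Z = (20.30, 41.30). Then |GZ| = |Z − G| = 46.02.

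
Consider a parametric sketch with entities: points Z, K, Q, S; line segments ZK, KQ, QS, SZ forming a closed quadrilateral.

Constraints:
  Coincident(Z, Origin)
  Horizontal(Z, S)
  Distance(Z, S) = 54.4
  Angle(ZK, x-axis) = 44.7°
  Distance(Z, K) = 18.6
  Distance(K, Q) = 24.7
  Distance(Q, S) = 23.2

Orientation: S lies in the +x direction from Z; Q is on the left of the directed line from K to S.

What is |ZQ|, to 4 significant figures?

41.04

Checks: |KQ| = 24.70 ✓; |QS| = 23.20 ✓.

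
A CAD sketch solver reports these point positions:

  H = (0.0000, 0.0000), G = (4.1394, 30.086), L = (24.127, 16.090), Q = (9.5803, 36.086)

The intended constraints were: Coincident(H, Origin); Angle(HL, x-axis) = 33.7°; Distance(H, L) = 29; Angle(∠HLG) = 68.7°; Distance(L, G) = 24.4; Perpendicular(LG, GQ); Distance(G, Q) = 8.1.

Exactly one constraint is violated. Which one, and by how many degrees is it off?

Perpendicular(LG, GQ) — off by 7.20°.

H = (0.00, 0.00) ✓; HL at 33.70° ✓; |HL| = 29.00 ✓; ∠HLG = 68.70° ✓; |LG| = 24.40 ✓; ∠(LG, GQ) = 97.20° ✗; |GQ| = 8.100 ✓.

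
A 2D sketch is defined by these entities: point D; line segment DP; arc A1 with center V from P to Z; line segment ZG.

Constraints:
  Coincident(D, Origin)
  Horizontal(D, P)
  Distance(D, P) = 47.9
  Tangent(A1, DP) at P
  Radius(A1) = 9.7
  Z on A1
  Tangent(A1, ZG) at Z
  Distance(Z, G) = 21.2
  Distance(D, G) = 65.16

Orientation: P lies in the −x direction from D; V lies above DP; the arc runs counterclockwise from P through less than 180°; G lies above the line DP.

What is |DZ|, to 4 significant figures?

44.78

D is at the origin; DP is horizontal with |DP| = 47.9 and P on the −x side, so P = (-47.90, 0.000). Tangency of A1 to DP means the radius VP is perpendicular to DP, so V = P + (0, 9.7) = (-47.90, 9.700). Since VZ ⟂ ZG (tangency), |VG| = √(9.7² + 21.2²) = 23.31 regardless of where Z sits on A1. So G lies on both circle(D, 65.16) and circle(V, 23.31); the above-DP intersection is G = (-57.29, 31.04). Z is the foot of the tangent from G: Z = (-41.45, 16.95).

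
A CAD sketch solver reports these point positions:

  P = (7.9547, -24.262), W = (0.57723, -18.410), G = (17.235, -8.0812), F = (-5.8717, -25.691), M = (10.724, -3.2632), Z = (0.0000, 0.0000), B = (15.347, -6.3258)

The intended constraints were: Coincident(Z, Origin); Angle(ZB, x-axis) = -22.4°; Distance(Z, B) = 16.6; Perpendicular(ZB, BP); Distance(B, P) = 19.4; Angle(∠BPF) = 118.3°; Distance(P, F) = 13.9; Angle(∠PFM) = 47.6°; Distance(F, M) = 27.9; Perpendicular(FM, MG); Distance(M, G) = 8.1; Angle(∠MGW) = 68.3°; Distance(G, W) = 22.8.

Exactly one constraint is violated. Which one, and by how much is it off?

Distance(G, W) = 22.8 — off by 3.20.

Z = (0.00, 0.00) ✓; ZB at -22.40° ✓; |ZB| = 16.60 ✓; ∠(ZB, BP) = 90.00° ✓; |BP| = 19.40 ✓; ∠BPF = 118.3° ✓; |PF| = 13.90 ✓; ∠PFM = 47.60° ✓; |FM| = 27.90 ✓; ∠(FM, MG) = 90.00° ✓; |MG| = 8.100 ✓; ∠MGW = 68.30° ✓; |GW| = 19.60 ✗.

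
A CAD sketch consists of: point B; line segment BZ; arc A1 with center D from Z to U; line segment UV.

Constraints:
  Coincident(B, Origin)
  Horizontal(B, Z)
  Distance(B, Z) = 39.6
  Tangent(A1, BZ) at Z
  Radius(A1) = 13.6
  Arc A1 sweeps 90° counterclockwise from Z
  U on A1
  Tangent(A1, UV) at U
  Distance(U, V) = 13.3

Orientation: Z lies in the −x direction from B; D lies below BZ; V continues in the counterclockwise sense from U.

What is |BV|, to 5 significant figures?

59.614

B is at the origin; B and Z share the same y with |BZ| = 39.6 and Z on the −x side, so Z = (-39.600, 0.0000). The tangent condition forces DZ to be normal to BZ, so D = Z + (0, -13.6) = (-39.600, -13.600). On A1, Z sits at bearing 90° from D; a 90° counterclockwise sweep puts U at bearing 180°, so U = D + 13.6·(cos 180°, sin 180°) = (-53.200, -13.600). Tangency of A1 to UV means the radius DU is perpendicular to UV, so UV runs along (−sin 180°, cos 180°); with |UV| = 13.3, V = (-53.200, -26.900). Then |BV| = |V − B| = 59.614.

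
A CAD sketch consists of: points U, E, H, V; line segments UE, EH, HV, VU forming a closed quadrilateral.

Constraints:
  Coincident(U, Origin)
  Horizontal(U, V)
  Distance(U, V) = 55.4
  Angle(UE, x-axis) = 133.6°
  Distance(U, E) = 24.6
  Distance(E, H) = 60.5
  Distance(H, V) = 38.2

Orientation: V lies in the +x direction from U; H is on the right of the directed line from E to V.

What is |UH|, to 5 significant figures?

35.922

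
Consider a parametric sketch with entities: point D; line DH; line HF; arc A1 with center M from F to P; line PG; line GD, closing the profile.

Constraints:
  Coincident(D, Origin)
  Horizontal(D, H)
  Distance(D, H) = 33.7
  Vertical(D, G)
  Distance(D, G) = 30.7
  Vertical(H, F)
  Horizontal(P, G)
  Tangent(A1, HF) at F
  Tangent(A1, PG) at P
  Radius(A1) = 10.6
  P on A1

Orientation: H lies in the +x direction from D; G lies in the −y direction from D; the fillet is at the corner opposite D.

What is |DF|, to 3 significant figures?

39.2

The virtual corner opposite D is at (33.7, -30.7). Tangency of A1 to HF means the radius MF is perpendicular to HF and since A1 is tangent to PG there, MP ⟂ PG, with radius 10.6, so the center M sits 10.6 in from both sides at M = (23.1, -20.1). That places the tangent points at F = (33.7, -20.1) on HF and P = (23.1, -30.7) on PG. Then |DF| = |F − D| = 39.2.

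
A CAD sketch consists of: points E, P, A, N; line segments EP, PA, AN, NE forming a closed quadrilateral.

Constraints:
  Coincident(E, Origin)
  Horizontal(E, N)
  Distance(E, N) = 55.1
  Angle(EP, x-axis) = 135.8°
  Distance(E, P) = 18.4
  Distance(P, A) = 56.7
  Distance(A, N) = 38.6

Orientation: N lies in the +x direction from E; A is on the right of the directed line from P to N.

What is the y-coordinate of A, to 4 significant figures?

-26.82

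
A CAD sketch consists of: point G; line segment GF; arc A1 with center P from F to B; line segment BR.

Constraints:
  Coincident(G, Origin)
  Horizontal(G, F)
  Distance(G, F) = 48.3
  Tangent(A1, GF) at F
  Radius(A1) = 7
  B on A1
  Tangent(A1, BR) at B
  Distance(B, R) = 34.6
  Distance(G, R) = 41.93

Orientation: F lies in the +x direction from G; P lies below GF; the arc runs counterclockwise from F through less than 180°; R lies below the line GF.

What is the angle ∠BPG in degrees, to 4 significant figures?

21.43°

Checks: |PF| = 7.000 ✓; |PB| = 7.000 ✓; ∠(PB, BR) = 90.00° ✓; |BR| = 34.60 ✓; |GR| = 41.93 ✓.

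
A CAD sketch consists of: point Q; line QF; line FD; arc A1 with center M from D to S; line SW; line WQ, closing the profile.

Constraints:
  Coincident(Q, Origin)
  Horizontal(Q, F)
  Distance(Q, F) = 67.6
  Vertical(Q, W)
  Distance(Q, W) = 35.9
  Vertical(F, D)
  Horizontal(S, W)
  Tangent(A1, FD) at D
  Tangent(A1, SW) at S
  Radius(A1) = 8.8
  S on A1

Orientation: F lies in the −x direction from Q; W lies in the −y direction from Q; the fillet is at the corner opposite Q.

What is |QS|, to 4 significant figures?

68.89

Q is at the origin; QF is horizontal with |QF| = 67.6 and F on the −x side, so F = (-67.60, 0.000). QW is vertical with |QW| = 35.9 and W on the −y side, so W = (0.000, -35.90). The virtual corner opposite Q is at (-67.60, -35.90). Since A1 is tangent to FD there, MD ⟂ FD and since A1 is tangent to SW there, MS ⟂ SW, with radius 8.8, so the center M sits 8.8 in from both sides at M = (-58.80, -27.10). That places the tangent points at D = (-67.60, -27.10) on FD and S = (-58.80, -35.90) on SW. Then |QS| = |S − Q| = 68.89.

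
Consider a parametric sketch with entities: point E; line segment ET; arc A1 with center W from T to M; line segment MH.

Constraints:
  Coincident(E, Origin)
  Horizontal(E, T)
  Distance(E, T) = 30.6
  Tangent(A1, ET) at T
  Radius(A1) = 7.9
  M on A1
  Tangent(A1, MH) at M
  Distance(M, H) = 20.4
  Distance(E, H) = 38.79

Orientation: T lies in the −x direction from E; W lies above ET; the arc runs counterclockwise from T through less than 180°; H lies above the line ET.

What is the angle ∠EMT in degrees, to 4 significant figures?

109.6°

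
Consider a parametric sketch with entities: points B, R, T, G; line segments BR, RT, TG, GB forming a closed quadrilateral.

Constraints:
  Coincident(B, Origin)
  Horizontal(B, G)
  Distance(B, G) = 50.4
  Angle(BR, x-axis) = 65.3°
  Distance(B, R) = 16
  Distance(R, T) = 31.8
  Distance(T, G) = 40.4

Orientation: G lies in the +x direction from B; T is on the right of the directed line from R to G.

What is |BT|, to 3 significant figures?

21.4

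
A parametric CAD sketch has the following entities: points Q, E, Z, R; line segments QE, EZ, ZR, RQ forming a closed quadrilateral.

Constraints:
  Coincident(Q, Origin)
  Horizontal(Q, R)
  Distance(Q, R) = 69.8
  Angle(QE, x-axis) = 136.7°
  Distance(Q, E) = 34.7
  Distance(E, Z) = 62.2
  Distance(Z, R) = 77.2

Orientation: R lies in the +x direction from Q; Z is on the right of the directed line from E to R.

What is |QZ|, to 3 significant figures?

33.0

Q is at the origin; Q and R share the same y with |QR| = 69.8 and R in +x, so R = (69.8, 0). QE runs at 136.7° with |QE| = 34.7, so E = (-25.3, 23.8). Z is determined by |EZ| = 62.2 and |ZR| = 77.2 together: it lies at the intersection of circle(E, 62.2) and circle(R, 77.2). With |ER| = 98.0, the foot of the radical line on ER is 38.3 from E and the perpendicular offset is √(62.2² − 38.3²) = 49.0. Taking the right-of-ER solution: Z = (0.0246, -33.0).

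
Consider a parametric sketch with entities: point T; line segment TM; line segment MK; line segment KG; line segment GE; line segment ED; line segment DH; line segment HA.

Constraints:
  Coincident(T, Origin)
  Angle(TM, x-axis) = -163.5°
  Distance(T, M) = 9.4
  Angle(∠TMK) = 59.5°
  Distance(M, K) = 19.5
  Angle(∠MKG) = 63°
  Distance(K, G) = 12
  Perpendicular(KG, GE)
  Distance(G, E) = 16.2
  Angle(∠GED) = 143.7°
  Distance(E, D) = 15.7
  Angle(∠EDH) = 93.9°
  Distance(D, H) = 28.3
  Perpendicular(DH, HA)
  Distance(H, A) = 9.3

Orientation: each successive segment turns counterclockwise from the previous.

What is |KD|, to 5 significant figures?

28.980

T is at the origin; TM runs at -163.5° with length 9.4, so M = (-9.0129, -2.6697). ∠TMK = 59.5° gives MK at -43.000° from the x-axis; with |MK| = 19.5, K = (5.2485, -15.969). ∠MKG = 63.0° gives KG at 74.000° from the x-axis; with |KG| = 12.0, G = (8.5561, -4.4336). The perpendicularity gives GE at right angles to KG, so GE runs at 164.00°; with |GE| = 16.2, E = (-7.0163, 0.031753). ∠GED = 143.7° gives ED at -159.70° from the x-axis; with |ED| = 15.7, D = (-21.741, -5.4151). Then |KD| = |D − K| = 28.980.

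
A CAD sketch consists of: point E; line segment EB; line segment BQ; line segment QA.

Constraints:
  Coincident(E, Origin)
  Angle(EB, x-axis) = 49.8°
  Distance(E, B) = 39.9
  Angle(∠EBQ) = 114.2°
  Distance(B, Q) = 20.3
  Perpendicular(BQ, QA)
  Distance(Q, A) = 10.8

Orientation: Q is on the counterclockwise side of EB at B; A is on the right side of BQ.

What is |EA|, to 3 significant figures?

59.8

E is at the origin; EB runs at 49.8° with length 39.9, so B = 39.9·(cos 49.8°, sin 49.8°) = (25.8, 30.5). ∠EBQ = 114.2°, so BQ runs at 49.8° + (180° − 114.2°) = 116° from the x-axis; with |BQ| = 20.3, Q = B + 20.3·(cos 116°, sin 116°) = (17.0, 48.8). BQ ⟂ QA; with |QA| = 10.8 on the right of BQ, A = Q + 10.8·(0.902, 0.432) = (26.7, 53.4). Then |EA| = |A − E| = 59.8.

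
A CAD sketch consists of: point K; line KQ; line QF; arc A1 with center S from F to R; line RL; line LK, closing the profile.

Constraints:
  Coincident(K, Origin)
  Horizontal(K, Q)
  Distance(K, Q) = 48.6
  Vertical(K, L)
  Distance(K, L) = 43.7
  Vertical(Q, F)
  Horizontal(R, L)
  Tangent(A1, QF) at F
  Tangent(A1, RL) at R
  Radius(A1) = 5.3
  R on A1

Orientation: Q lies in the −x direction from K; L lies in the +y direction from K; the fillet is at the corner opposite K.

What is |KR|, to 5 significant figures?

61.519

The virtual corner opposite K is at (-48.600, 43.700). A1 meets QF tangentially, so SF is at right angles to QF and since A1 is tangent to RL there, SR ⟂ RL, with radius 5.3, so the center S sits 5.3 in from both sides at S = (-43.300, 38.400). That places the tangent points at F = (-48.600, 38.400) on QF and R = (-43.300, 43.700) on RL. Then |KR| = |R − K| = 61.519.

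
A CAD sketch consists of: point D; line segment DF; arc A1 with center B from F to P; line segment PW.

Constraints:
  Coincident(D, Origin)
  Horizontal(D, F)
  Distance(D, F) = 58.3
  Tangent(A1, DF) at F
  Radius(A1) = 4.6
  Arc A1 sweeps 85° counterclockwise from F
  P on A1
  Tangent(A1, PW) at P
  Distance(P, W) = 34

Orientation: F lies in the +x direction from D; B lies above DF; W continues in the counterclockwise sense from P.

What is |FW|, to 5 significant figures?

38.810

D is at the origin; DF is horizontal with |DF| = 58.3 and F on the +x side, so F = (58.300, 0.0000). Since A1 is tangent to DF there, BF ⟂ DF, so B = F + (0, 4.6) = (58.300, 4.6000). On A1, F sits at bearing -90° from B; an 85° counterclockwise sweep puts P at bearing -5°, so P = B + 4.6·(cos -5°, sin -5°) = (62.882, 4.1991). Tangency of A1 to PW means the radius BP is perpendicular to PW, so PW runs along (−sin -5°, cos -5°); with |PW| = 34.0, W = (65.846, 38.070). Then |FW| = |W − F| = 38.810.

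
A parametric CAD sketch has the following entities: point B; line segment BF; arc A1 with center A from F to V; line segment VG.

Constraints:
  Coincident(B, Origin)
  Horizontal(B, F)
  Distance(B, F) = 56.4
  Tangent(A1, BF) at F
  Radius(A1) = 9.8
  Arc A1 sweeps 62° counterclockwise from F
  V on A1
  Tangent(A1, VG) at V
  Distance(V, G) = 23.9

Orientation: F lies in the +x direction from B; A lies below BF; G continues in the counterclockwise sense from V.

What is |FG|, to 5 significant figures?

32.965

On A1, F sits at bearing 90° from A; a 62° counterclockwise sweep puts V at bearing 152°, so V = A + 9.8·(cos 152°, sin 152°) = (47.747, -5.1992). Tangency of A1 to VG means the radius AV is perpendicular to VG, so VG runs along (−sin 152°, cos 152°); with |VG| = 23.9, G = (36.527, -26.302). Then |FG| = |G − F| = 32.965.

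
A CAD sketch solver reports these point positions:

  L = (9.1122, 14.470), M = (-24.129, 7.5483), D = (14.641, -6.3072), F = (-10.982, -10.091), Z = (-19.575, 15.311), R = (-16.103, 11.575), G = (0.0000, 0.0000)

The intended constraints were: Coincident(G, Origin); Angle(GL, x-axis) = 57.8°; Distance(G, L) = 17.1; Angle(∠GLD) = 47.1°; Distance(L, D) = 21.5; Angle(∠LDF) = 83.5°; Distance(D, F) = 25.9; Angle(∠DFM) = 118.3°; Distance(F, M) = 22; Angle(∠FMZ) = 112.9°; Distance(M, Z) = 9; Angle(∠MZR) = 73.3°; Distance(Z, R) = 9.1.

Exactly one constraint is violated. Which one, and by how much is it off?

Distance(Z, R) = 9.1 — off by 4.00.

G = (0.00, 0.00) ✓; GL at 57.80° ✓; |GL| = 17.10 ✓; ∠GLD = 47.10° ✓; |LD| = 21.50 ✓; ∠LDF = 83.50° ✓; |DF| = 25.90 ✓; ∠DFM = 118.3° ✓; |FM| = 22.00 ✓; ∠FMZ = 112.9° ✓; |MZ| = 9.000 ✓; ∠MZR = 73.30° ✓; |ZR| = 5.100 ✗.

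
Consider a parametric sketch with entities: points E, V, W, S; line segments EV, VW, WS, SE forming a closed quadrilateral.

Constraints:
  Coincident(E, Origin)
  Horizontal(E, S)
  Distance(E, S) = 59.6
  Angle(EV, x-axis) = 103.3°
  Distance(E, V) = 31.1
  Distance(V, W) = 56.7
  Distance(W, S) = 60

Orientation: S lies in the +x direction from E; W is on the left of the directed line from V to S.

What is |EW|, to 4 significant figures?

71.56

Checks: |VW| = 56.70 ✓; |WS| = 60.00 ✓.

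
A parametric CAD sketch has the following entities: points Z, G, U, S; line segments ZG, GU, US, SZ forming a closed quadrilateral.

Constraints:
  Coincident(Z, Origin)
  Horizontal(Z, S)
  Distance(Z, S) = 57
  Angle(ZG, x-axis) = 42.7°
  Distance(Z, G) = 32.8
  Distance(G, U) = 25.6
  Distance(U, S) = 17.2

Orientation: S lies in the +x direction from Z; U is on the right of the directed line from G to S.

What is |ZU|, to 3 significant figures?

40.0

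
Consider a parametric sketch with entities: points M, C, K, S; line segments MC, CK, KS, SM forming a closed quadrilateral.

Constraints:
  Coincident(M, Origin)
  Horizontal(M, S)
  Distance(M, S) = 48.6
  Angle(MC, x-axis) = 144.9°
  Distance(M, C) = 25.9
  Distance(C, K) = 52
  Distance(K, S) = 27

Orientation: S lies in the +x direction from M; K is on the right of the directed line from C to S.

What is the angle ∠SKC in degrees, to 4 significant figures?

126.2°

M is at the origin; MS is horizontal with |MS| = 48.6 and S in +x, so S = (48.6, 0). MC runs at 144.9° with |MC| = 25.9, so C = (-21.19, 14.89). K is determined by |CK| = 52.0 and |KS| = 27.0 together: it lies at the intersection of circle(C, 52.0) and circle(S, 27.0). With |CS| = 71.36, the foot of the radical line on CS is 49.52 from C and the perpendicular offset is √(52.0² − 49.52²) = 15.87. Taking the right-of-CS solution: K = (23.93, -10.96).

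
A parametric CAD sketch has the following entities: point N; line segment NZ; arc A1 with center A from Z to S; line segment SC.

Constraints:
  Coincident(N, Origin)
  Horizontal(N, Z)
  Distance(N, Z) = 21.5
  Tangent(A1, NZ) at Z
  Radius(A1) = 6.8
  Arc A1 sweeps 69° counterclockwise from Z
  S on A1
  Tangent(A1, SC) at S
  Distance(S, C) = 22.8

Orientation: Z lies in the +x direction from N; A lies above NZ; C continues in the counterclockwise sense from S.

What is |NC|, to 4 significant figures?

44.22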